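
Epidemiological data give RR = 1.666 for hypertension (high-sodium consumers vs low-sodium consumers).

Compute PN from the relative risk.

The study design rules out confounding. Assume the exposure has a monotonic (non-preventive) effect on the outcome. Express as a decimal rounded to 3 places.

Under exogeneity and monotonicity, PN = (RR − 1) / RR = 1 − 1/RR.
PN = (1.666 − 1) / 1.666 = 0.666 / 1.666 ≈ 0.3998

PN ≈ 0.400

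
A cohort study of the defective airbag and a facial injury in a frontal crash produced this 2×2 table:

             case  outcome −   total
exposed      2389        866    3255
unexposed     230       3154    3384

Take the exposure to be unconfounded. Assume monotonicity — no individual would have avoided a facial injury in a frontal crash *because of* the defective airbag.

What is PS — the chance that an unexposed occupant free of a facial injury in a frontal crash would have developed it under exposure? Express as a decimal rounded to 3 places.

p₁ = P(outcome | exposed) = 2389/3255 = 0.73395
p₀ = P(outcome | unexposed) = 230/3384 = 0.067967
Under exogeneity and monotonicity, PS = (p₁ − p₀)/(1 − p₀).
PS = (0.73395 − 0.067967) / 0.93203 ≈ 0.7145

PS ≈ 0.715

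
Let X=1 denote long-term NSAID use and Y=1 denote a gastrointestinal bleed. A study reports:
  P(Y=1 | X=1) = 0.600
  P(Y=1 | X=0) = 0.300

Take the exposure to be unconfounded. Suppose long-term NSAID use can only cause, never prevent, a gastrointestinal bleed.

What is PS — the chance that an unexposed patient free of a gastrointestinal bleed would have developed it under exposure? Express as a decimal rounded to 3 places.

Let p₁ = 0.6, p₀ = 0.3.
Under exogeneity and monotonicity, PS = (p₁ − p₀) / (1 − p₀).
PS = (0.6 − 0.3) / (1 − 0.3) = 0.3 / 0.7 ≈ 0.4286

PS ≈ 0.429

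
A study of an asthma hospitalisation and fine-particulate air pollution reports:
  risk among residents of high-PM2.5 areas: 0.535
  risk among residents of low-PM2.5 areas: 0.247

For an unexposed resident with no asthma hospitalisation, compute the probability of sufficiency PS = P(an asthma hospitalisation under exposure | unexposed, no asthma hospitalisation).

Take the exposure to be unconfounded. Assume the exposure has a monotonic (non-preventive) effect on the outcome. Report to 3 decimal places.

Let p₁ = 0.535, p₀ = 0.247.
Under exogeneity and monotonicity, PS = (p₁ − p₀) / (1 − p₀).
PS = (0.535 − 0.247) / (1 − 0.247) = 0.288 / 0.753 ≈ 0.3825

PS ≈ 0.382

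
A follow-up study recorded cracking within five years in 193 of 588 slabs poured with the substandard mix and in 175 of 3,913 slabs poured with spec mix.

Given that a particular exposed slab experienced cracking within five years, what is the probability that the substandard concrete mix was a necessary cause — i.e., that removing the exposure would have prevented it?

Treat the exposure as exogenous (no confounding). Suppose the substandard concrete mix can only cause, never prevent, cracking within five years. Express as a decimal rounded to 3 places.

PN ≈ 0.864

p₁ = P(outcome | exposed) = 193/588 = 0.32823
p₀ = P(outcome | unexposed) = 175/3913 = 0.044723
Under exogeneity and monotonicity, PN = (p₁ − p₀) / p₁.
PN = (0.32823 − 0.044723) / 0.32823 = 0.28351 / 0.32823 ≈ 0.8637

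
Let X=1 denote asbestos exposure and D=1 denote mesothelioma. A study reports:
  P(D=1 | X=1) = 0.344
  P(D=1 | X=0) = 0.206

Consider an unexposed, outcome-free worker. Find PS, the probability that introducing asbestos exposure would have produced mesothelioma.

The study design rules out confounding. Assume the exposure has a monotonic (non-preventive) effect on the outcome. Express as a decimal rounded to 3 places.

PS ≈ 0.174

Let p₁ = 0.344, p₀ = 0.206.
Under exogeneity and monotonicity, PS = (p₁ − p₀) / (1 − p₀).
PS = (0.344 − 0.206) / (1 − 0.206) = 0.138 / 0.794 ≈ 0.1738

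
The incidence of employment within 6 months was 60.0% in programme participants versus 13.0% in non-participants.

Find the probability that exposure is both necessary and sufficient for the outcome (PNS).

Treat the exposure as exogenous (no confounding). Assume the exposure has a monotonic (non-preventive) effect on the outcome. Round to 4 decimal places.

p₁ = 0.6, p₀ = 0.13.
Under exogeneity and monotonicity, PNS = p₁ − p₀.
PNS = 0.6 − 0.13 = 0.47

PNS ≈ 0.4700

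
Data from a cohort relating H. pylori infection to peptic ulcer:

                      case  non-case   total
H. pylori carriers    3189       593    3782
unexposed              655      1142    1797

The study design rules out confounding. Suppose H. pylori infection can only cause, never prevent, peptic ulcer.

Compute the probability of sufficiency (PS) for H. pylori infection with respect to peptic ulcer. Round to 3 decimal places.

PS ≈ 0.753

p₁ = P(outcome | exposed) = 3189/3782 = 0.8432
p₀ = P(outcome | unexposed) = 655/1797 = 0.3645
Under exogeneity and monotonicity, PS = (p₁ − p₀) / (1 − p₀).
PS = (0.8432 − 0.3645) / (1 − 0.3645) = 0.47871 / 0.6355 ≈ 0.7533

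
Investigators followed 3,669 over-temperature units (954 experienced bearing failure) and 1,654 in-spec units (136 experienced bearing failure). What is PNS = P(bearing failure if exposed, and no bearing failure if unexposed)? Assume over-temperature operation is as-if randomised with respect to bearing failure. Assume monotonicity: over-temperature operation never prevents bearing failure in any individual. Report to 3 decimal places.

p₁ = P(outcome | exposed) = 954/3669 = 0.26002
p₀ = P(outcome | unexposed) = 136/1654 = 0.082225
Under exogeneity and monotonicity, PNS = p₁ − p₀.
PNS = 0.26002 − 0.082225 = 0.17779

PNS ≈ 0.178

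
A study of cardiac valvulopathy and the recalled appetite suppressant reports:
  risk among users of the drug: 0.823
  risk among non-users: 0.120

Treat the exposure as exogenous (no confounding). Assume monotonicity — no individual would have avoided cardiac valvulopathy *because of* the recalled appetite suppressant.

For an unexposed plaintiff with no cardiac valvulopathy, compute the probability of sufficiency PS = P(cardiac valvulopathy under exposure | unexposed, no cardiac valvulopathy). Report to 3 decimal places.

Let p₁ = 0.823, p₀ = 0.12.
Under exogeneity and monotonicity, PS = (p₁ − p₀) / (1 − p₀).
PS = (0.823 − 0.12) / (1 − 0.12) = 0.703 / 0.88 ≈ 0.7989

PS ≈ 0.799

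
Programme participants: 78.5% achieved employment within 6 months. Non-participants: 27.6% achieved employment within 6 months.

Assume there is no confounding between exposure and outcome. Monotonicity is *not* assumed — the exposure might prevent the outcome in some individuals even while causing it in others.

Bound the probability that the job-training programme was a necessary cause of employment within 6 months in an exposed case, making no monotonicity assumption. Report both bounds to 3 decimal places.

0.648 ≤ PN ≤ 0.922

p₁ = 0.785, p₀ = 0.276.
Under exogeneity alone the bounds on PN are max{0,(p₁−p₀)/p₁} ≤ PN ≤ min{1,(1−p₀)/p₁}.
  lower = (p₁ − p₀)/p₁ = 0.509 / 0.785 ≈ 0.6484
  upper = min{1, (1 − p₀)/p₁} = 0.724 / 0.785 ≈ 0.9223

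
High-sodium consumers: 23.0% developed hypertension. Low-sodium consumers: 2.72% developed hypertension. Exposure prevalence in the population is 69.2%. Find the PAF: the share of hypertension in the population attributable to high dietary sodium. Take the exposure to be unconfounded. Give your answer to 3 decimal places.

PAF ≈ 0.838

p₁ = 0.23, p₀ = 0.0272.
Overall risk P(Y=1) = π·p₁ + (1−π)·p₀ = 0.692×0.23 + 0.308×0.0272 = 0.16754.
Under exogeneity, PAF = [P(Y=1) − p₀] / P(Y=1).
PAF = (0.16754 − 0.0272) / 0.16754 ≈ 0.8376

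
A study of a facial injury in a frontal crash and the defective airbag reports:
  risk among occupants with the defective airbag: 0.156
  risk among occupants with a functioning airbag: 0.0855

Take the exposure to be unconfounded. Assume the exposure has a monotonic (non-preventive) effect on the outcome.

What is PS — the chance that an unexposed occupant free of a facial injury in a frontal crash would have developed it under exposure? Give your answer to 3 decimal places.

PS ≈ 0.077

Let p₁ = 0.156, p₀ = 0.0855.
Under exogeneity and monotonicity, PS = (p₁ − p₀) / (1 − p₀).
PS = (0.156 − 0.0855) / (1 − 0.0855) = 0.0705 / 0.9145 ≈ 0.0771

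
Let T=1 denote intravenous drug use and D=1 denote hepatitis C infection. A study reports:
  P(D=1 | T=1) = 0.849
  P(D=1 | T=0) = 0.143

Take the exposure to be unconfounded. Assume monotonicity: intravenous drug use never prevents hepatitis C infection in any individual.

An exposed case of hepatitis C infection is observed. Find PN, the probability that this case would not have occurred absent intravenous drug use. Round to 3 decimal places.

Let p₁ = 0.849, p₀ = 0.143.
Under exogeneity and monotonicity, PN = (p₁ − p₀) / p₁.
PN = (0.849 − 0.143) / 0.849 = 0.706 / 0.849 ≈ 0.8316

PN ≈ 0.832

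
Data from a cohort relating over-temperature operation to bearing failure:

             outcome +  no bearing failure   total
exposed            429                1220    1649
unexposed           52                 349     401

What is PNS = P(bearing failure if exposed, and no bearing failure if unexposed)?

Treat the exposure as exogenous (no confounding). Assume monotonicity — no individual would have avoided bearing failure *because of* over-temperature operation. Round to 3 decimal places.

p₁ = P(outcome | exposed) = 429/1649 = 0.26016
p₀ = P(outcome | unexposed) = 52/401 = 0.12968
Under exogeneity and monotonicity, PNS = p₁ − p₀.
PNS = 0.26016 − 0.12968 = 0.13048

PNS ≈ 0.130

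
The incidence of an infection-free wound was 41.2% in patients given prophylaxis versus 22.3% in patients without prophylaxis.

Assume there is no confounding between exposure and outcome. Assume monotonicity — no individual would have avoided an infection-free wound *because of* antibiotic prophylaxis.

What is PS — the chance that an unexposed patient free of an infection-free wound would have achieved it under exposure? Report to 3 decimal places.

PS ≈ 0.243

p₁ = 0.412, p₀ = 0.223.
Under exogeneity and monotonicity, PS = (p₁ − p₀) / (1 − p₀).
PS = (0.412 − 0.223) / (1 − 0.223) = 0.189 / 0.777 ≈ 0.2432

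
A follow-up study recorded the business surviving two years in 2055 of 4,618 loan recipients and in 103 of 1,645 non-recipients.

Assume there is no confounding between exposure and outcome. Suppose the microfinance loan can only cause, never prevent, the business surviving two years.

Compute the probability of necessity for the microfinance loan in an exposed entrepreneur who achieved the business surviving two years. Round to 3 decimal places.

p₁ = P(outcome | exposed) = 2055/4618 = 0.445
p₀ = P(outcome | unexposed) = 103/1645 = 0.062614
Under exogeneity and monotonicity, PN = (p₁ − p₀) / p₁.
PN = (0.445 − 0.062614) / 0.445 = 0.38238 / 0.445 ≈ 0.8593

PN ≈ 0.859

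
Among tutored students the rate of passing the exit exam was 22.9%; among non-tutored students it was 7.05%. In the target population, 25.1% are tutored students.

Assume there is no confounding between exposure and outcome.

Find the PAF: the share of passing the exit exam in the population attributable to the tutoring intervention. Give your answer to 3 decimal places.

p₁ = 0.229, p₀ = 0.0705.
Overall risk P(Y=1) = π·p₁ + (1−π)·p₀ = 0.251×0.229 + 0.749×0.0705 = 0.11028.
Under exogeneity, PAF = [P(Y=1) − p₀] / P(Y=1).
PAF = (0.11028 − 0.0705) / 0.11028 ≈ 0.3607

PAF ≈ 0.361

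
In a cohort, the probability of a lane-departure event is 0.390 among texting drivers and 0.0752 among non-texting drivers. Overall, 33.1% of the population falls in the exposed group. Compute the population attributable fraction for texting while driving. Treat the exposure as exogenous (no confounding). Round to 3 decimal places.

PAF ≈ 0.581

Let p₁ = 0.39, p₀ = 0.0752.
Overall risk P(Y=1) = π·p₁ + (1−π)·p₀ = 0.331×0.39 + 0.669×0.0752 = 0.1794.
Under exogeneity, PAF = [P(Y=1) − p₀] / P(Y=1).
PAF = (0.1794 − 0.0752) / 0.1794 ≈ 0.5808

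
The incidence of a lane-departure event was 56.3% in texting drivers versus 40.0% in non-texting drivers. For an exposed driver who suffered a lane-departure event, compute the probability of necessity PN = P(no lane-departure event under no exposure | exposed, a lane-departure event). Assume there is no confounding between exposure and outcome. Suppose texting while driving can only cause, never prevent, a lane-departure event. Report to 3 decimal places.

PN ≈ 0.290

p₁ = 0.563, p₀ = 0.4.
Under exogeneity and monotonicity, PN = (p₁ − p₀) / p₁.
PN = (0.563 − 0.4) / 0.563 = 0.163 / 0.563 ≈ 0.2895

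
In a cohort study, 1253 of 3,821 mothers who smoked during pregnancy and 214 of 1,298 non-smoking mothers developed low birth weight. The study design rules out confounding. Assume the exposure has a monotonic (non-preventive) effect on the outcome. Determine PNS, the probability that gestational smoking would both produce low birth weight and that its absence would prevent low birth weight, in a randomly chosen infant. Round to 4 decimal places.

p₁ = P(outcome | exposed) = 1253/3821 = 0.32792
p₀ = P(outcome | unexposed) = 214/1298 = 0.16487
Under exogeneity and monotonicity, PNS = p₁ − p₀.
PNS = 0.32792 − 0.16487 = 0.16306

PNS ≈ 0.1631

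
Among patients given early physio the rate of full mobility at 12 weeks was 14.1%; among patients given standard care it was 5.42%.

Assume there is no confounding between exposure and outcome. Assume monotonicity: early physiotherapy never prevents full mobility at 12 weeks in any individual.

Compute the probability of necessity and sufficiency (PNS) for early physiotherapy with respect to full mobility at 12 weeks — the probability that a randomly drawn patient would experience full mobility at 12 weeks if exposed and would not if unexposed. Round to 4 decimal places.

PNS ≈ 0.0868

p₁ = 0.141, p₀ = 0.0542.
Under exogeneity and monotonicity, PNS = p₁ − p₀.
PNS = 0.141 − 0.0542 = 0.0868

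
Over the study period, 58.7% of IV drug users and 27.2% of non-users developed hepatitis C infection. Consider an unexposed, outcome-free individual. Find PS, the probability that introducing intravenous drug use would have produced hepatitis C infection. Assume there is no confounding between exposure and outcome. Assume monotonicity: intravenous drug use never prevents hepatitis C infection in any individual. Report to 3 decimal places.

p₁ = 0.587, p₀ = 0.272.
Under exogeneity and monotonicity, PS = (p₁ − p₀) / (1 − p₀).
PS = (0.587 − 0.272) / (1 − 0.272) = 0.315 / 0.728 ≈ 0.4327

PS ≈ 0.433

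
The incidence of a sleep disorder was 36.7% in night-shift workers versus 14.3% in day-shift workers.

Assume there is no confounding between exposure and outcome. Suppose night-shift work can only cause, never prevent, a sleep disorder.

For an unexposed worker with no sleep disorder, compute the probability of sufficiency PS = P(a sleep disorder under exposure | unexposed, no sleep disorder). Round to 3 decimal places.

p₁ = 0.367, p₀ = 0.143.
Under exogeneity and monotonicity, PS = (p₁ − p₀) / (1 − p₀).
PS = (0.367 − 0.143) / (1 − 0.143) = 0.224 / 0.857 ≈ 0.2614

PS ≈ 0.261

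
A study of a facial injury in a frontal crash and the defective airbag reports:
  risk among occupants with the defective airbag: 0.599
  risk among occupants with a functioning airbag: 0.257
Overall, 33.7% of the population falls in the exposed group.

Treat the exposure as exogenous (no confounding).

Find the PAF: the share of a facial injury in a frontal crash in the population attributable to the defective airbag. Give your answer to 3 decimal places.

Let p₁ = 0.599, p₀ = 0.257.
Overall risk P(Y=1) = π·p₁ + (1−π)·p₀ = 0.337×0.599 + 0.663×0.257 = 0.37225.
Under exogeneity, PAF = [P(Y=1) − p₀] / P(Y=1).
PAF = (0.37225 − 0.257) / 0.37225 ≈ 0.3096

PAF ≈ 0.310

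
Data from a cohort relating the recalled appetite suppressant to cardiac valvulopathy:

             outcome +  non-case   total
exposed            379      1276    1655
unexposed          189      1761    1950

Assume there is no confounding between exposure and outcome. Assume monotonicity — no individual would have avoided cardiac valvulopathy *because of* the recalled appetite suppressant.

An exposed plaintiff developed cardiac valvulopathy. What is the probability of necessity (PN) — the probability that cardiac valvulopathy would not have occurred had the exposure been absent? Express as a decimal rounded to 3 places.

p₁ = P(outcome | exposed) = 379/1655 = 0.229
p₀ = P(outcome | unexposed) = 189/1950 = 0.096923
Under exogeneity and monotonicity, PN = (p₁ − p₀)/p₁.
PN = (0.229 − 0.096923) / 0.229 ≈ 0.5768

PN ≈ 0.577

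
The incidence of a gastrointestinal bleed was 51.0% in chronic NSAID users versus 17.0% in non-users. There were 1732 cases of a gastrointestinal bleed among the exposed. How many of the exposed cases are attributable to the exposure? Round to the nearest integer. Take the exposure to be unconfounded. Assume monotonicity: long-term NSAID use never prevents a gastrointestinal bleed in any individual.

about 1155 cases

p₁ = 0.51, p₀ = 0.17.
PN = (p₁ − p₀)/p₁ = (0.51 − 0.17) / 0.51 ≈ 0.66667.
Attributable cases ≈ PN × (exposed cases) = 0.66667 × 1732 ≈ 1154.67.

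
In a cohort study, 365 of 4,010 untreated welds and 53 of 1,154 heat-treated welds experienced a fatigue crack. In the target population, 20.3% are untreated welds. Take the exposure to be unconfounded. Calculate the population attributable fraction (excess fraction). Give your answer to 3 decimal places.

PAF ≈ 0.166

p₁ = P(outcome | exposed) = 365/4010 = 0.091022
p₀ = P(outcome | unexposed) = 53/1154 = 0.045927
Overall risk P(Y=1) = π·p₁ + (1−π)·p₀ = 0.203×0.091022 + 0.797×0.045927 = 0.055082.
Under exogeneity, PAF = [P(Y=1) − p₀] / P(Y=1).
PAF = (0.055082 − 0.045927) / 0.055082 ≈ 0.1662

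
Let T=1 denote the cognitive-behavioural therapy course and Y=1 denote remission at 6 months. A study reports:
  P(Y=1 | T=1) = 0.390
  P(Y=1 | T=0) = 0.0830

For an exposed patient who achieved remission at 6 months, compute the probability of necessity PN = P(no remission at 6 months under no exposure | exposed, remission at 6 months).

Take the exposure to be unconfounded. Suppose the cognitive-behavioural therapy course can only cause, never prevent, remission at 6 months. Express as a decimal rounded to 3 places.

PN ≈ 0.787

Let p₁ = 0.39, p₀ = 0.083.
Under exogeneity and monotonicity, PN = (p₁ − p₀) / p₁.
PN = (0.39 − 0.083) / 0.39 = 0.307 / 0.39 ≈ 0.7872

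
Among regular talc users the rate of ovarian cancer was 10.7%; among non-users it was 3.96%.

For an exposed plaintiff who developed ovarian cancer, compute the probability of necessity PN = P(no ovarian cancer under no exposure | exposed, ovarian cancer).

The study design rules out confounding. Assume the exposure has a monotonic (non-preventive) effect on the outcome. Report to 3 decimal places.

PN ≈ 0.630

p₁ = 0.107, p₀ = 0.0396.
Under exogeneity and monotonicity, PN = (p₁ − p₀) / p₁.
PN = (0.107 − 0.0396) / 0.107 = 0.0674 / 0.107 ≈ 0.6299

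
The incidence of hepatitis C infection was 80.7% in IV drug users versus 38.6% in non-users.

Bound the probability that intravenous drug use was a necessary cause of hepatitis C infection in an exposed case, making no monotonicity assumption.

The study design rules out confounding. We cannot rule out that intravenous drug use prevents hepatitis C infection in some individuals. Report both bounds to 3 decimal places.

0.522 ≤ PN ≤ 0.761

p₁ = 0.807, p₀ = 0.386.
Under exogeneity alone the bounds on PN are max{0,(p₁−p₀)/p₁} ≤ PN ≤ min{1,(1−p₀)/p₁}.
  lower = (p₁ − p₀)/p₁ = 0.421 / 0.807 ≈ 0.5217
  upper = min{1, (1 − p₀)/p₁} = 0.614 / 0.807 ≈ 0.7608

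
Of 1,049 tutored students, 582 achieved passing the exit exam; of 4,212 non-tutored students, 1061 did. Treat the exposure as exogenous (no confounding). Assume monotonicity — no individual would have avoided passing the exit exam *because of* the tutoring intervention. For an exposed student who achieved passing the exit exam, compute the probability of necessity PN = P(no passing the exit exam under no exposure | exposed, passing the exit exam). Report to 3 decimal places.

PN ≈ 0.546

p₁ = P(outcome | exposed) = 582/1049 = 0.55481
p₀ = P(outcome | unexposed) = 1061/4212 = 0.2519
Under exogeneity and monotonicity, PN = (p₁ − p₀) / p₁.
PN = (0.55481 − 0.2519) / 0.55481 = 0.30291 / 0.55481 ≈ 0.5460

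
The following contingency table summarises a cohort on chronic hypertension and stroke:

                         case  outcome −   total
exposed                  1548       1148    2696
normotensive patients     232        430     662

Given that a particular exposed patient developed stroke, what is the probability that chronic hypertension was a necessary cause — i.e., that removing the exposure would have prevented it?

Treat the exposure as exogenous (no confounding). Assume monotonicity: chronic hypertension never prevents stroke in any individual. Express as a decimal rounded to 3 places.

PN ≈ 0.390

p₁ = P(outcome | exposed) = 1548/2696 = 0.57418
p₀ = P(outcome | unexposed) = 232/662 = 0.35045
Under exogeneity and monotonicity, PN = (p₁ − p₀) / p₁.
PN = (0.57418 − 0.35045) / 0.57418 = 0.22373 / 0.57418 ≈ 0.3897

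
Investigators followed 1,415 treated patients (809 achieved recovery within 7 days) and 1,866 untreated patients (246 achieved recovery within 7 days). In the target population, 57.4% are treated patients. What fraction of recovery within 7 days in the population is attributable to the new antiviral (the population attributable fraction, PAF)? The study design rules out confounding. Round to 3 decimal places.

p₁ = P(outcome | exposed) = 809/1415 = 0.57173
p₀ = P(outcome | unexposed) = 246/1866 = 0.13183
Overall risk P(Y=1) = π·p₁ + (1−π)·p₀ = 0.574×0.57173 + 0.426×0.13183 = 0.38433.
Under exogeneity, PAF = [P(Y=1) − p₀] / P(Y=1).
PAF = (0.38433 − 0.13183) / 0.38433 ≈ 0.6570

PAF ≈ 0.657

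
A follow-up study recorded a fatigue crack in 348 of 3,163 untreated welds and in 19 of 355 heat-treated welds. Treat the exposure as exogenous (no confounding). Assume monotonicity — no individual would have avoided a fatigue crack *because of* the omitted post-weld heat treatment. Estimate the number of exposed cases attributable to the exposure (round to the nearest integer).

about 179 cases

p₁ = P(outcome | exposed) = 348/3163 = 0.11002
p₀ = P(outcome | unexposed) = 19/355 = 0.053521
PN = (p₁ − p₀)/p₁ = (0.11002 − 0.053521) / 0.11002 ≈ 0.51354.
Attributable cases ≈ PN × (exposed cases) = 0.51354 × 348 ≈ 178.71.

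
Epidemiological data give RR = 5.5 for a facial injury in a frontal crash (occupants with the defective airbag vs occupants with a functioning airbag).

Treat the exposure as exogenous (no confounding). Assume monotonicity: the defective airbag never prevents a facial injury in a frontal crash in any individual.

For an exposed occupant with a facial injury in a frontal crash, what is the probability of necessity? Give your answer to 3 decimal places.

PN ≈ 0.818

Under exogeneity and monotonicity, PN = (RR − 1) / RR = 1 − 1/RR.
PN = (5.5 − 1) / 5.5 = 4.5 / 5.5 ≈ 0.8182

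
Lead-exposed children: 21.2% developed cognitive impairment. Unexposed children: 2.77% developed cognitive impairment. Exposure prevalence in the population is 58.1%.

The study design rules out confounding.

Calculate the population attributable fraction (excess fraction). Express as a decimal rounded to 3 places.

PAF ≈ 0.794

p₁ = 0.212, p₀ = 0.0277.
Overall risk P(Y=1) = π·p₁ + (1−π)·p₀ = 0.581×0.212 + 0.419×0.0277 = 0.13478.
Under exogeneity, PAF = [P(Y=1) − p₀] / P(Y=1).
PAF = (0.13478 − 0.0277) / 0.13478 ≈ 0.7945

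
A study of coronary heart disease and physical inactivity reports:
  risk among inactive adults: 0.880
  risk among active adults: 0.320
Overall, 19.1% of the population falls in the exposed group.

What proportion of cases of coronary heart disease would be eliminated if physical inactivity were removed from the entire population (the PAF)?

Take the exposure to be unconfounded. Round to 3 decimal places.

PAF ≈ 0.251

Let p₁ = 0.88, p₀ = 0.32.
Overall risk P(Y=1) = π·p₁ + (1−π)·p₀ = 0.191×0.88 + 0.809×0.32 = 0.42696.
Under exogeneity, PAF = [P(Y=1) − p₀] / P(Y=1).
PAF = (0.42696 − 0.32) / 0.42696 ≈ 0.2505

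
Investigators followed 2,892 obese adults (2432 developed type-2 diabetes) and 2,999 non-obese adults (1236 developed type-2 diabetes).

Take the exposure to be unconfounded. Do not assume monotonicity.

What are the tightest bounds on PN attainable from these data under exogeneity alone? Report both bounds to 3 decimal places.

p₁ = P(outcome | exposed) = 2432/2892 = 0.84094
p₀ = P(outcome | unexposed) = 1236/2999 = 0.41214
Under exogeneity alone the bounds on PN are max{0,(p₁−p₀)/p₁} ≤ PN ≤ min{1,(1−p₀)/p₁}.
  lower = (p₁ − p₀)/p₁ = 0.4288 / 0.84094 ≈ 0.5099
  upper = min{1, (1 − p₀)/p₁} = 0.58786 / 0.84094 ≈ 0.6991

0.510 ≤ PN ≤ 0.699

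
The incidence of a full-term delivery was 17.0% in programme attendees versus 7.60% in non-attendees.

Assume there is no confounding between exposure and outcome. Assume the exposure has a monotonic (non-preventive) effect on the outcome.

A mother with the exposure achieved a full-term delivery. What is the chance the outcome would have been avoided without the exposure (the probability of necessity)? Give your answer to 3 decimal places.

PN ≈ 0.553

p₁ = 0.17, p₀ = 0.076.
Under exogeneity and monotonicity, PN = (p₁ − p₀) / p₁.
PN = (0.17 − 0.076) / 0.17 = 0.094 / 0.17 ≈ 0.5529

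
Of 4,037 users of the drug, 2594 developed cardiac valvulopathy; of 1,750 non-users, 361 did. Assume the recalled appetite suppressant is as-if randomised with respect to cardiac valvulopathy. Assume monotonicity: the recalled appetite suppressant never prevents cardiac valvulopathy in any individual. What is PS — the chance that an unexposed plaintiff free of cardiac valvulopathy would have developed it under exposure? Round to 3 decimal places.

p₁ = P(outcome | exposed) = 2594/4037 = 0.64256
p₀ = P(outcome | unexposed) = 361/1750 = 0.20629
Under exogeneity and monotonicity, PS = (p₁ − p₀) / (1 − p₀).
PS = (0.64256 − 0.20629) / (1 − 0.20629) = 0.43627 / 0.79371 ≈ 0.5497

PS ≈ 0.550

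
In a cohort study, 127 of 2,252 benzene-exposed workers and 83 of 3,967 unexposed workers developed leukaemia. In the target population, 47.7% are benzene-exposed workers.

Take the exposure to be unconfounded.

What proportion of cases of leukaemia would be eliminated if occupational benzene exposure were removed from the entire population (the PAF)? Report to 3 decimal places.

p₁ = P(outcome | exposed) = 127/2252 = 0.056394
p₀ = P(outcome | unexposed) = 83/3967 = 0.020923
Overall risk P(Y=1) = π·p₁ + (1−π)·p₀ = 0.477×0.056394 + 0.523×0.020923 = 0.037843.
Under exogeneity, PAF = [P(Y=1) − p₀] / P(Y=1).
PAF = (0.037843 − 0.020923) / 0.037843 ≈ 0.4471

PAF ≈ 0.447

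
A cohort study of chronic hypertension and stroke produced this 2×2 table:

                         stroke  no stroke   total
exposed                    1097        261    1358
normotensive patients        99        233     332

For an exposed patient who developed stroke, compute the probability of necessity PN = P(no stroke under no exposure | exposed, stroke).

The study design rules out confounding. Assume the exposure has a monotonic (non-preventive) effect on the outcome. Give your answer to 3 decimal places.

p₁ = P(outcome | exposed) = 1097/1358 = 0.80781
p₀ = P(outcome | unexposed) = 99/332 = 0.29819
Under exogeneity and monotonicity, PN = (p₁ − p₀)/p₁.
PN = (0.80781 − 0.29819) / 0.80781 ≈ 0.6309

PN ≈ 0.631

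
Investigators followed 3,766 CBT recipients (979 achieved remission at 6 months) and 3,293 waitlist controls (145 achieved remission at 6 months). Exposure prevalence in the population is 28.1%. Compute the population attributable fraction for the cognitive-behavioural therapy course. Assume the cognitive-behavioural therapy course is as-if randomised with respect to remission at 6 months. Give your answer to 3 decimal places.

PAF ≈ 0.579

p₁ = P(outcome | exposed) = 979/3766 = 0.25996
p₀ = P(outcome | unexposed) = 145/3293 = 0.044033
Overall risk P(Y=1) = π·p₁ + (1−π)·p₀ = 0.281×0.25996 + 0.719×0.044033 = 0.10471.
Under exogeneity, PAF = [P(Y=1) − p₀] / P(Y=1).
PAF = (0.10471 − 0.044033) / 0.10471 ≈ 0.5795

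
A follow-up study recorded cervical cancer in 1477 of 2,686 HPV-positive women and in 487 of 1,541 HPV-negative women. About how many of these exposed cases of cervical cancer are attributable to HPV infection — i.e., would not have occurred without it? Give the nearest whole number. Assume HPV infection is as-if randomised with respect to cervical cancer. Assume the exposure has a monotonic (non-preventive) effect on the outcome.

about 628 cases

p₁ = P(outcome | exposed) = 1477/2686 = 0.54989
p₀ = P(outcome | unexposed) = 487/1541 = 0.31603
PN = (p₁ − p₀)/p₁ = (0.54989 − 0.31603) / 0.54989 ≈ 0.42529.
Attributable cases ≈ PN × (exposed cases) = 0.42529 × 1477 ≈ 628.15.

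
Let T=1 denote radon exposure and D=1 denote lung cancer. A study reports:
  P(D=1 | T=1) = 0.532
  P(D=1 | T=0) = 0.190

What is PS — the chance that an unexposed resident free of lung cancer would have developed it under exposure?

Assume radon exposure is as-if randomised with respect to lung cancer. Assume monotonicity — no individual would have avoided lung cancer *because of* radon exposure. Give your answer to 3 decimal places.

Let p₁ = 0.532, p₀ = 0.19.
Under exogeneity and monotonicity, PS = (p₁ − p₀) / (1 − p₀).
PS = (0.532 − 0.19) / (1 − 0.19) = 0.342 / 0.81 ≈ 0.4222

PS ≈ 0.422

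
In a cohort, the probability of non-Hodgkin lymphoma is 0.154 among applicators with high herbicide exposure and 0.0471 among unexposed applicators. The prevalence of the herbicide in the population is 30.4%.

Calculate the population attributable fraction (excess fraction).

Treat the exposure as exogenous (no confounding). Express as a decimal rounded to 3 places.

PAF ≈ 0.408

Let p₁ = 0.154, p₀ = 0.0471.
Overall risk P(Y=1) = π·p₁ + (1−π)·p₀ = 0.304×0.154 + 0.696×0.0471 = 0.079598.
Under exogeneity, PAF = [P(Y=1) − p₀] / P(Y=1).
PAF = (0.079598 − 0.0471) / 0.079598 ≈ 0.4083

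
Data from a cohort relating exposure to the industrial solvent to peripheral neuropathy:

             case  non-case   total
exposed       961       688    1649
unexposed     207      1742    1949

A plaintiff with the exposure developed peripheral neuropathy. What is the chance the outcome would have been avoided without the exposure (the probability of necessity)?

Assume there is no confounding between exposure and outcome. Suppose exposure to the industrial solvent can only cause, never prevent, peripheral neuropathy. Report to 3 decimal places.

p₁ = P(outcome | exposed) = 961/1649 = 0.58278
p₀ = P(outcome | unexposed) = 207/1949 = 0.10621
Under exogeneity and monotonicity, PN = (p₁ − p₀)/p₁.
PN = (0.58278 − 0.10621) / 0.58278 ≈ 0.8178

PN ≈ 0.818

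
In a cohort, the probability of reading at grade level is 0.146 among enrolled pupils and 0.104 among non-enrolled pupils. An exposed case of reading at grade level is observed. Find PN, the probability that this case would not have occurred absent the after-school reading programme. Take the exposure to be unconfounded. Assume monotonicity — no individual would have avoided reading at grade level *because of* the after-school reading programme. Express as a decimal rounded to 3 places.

PN ≈ 0.288

Let p₁ = 0.146, p₀ = 0.104.
Under exogeneity and monotonicity, PN = (p₁ − p₀) / p₁.
PN = (0.146 − 0.104) / 0.146 = 0.042 / 0.146 ≈ 0.2877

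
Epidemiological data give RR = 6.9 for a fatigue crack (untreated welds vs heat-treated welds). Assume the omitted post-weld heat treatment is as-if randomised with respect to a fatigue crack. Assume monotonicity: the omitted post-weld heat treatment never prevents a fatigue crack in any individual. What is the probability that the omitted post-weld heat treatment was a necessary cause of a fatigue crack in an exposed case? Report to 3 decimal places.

PN ≈ 0.855

Under exogeneity and monotonicity, PN = (RR − 1) / RR = 1 − 1/RR.
PN = (6.9 − 1) / 6.9 = 5.9 / 6.9 ≈ 0.8551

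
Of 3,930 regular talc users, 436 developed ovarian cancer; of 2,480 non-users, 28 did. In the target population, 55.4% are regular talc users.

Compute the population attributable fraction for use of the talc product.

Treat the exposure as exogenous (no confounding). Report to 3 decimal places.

p₁ = P(outcome | exposed) = 436/3930 = 0.11094
p₀ = P(outcome | unexposed) = 28/2480 = 0.01129
Overall risk P(Y=1) = π·p₁ + (1−π)·p₀ = 0.554×0.11094 + 0.446×0.01129 = 0.066497.
Under exogeneity, PAF = [P(Y=1) − p₀] / P(Y=1).
PAF = (0.066497 − 0.01129) / 0.066497 ≈ 0.8302

PAF ≈ 0.830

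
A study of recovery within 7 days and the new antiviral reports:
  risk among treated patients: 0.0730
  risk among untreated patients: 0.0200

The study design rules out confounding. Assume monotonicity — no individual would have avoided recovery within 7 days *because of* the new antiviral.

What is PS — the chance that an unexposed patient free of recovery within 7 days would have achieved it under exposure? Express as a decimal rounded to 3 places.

Let p₁ = 0.073, p₀ = 0.02.
Under exogeneity and monotonicity, PS = (p₁ − p₀) / (1 − p₀).
PS = (0.073 − 0.02) / (1 − 0.02) = 0.053 / 0.98 ≈ 0.0541

PS ≈ 0.054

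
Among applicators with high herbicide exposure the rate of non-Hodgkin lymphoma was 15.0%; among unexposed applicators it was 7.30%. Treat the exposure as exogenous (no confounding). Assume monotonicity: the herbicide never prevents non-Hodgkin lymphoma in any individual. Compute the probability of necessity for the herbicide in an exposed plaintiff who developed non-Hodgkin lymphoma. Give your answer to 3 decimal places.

p₁ = 0.15, p₀ = 0.073.
Under exogeneity and monotonicity, PN = (p₁ − p₀) / p₁.
PN = (0.15 − 0.073) / 0.15 = 0.077 / 0.15 ≈ 0.5133

PN ≈ 0.513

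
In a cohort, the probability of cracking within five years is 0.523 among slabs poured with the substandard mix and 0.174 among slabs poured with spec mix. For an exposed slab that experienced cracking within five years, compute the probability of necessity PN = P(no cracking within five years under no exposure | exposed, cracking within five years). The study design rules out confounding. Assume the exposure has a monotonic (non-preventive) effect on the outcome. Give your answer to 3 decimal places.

Let p₁ = 0.523, p₀ = 0.174.
Under exogeneity and monotonicity, PN = (p₁ − p₀) / p₁.
PN = (0.523 − 0.174) / 0.523 = 0.349 / 0.523 ≈ 0.6673

PN ≈ 0.667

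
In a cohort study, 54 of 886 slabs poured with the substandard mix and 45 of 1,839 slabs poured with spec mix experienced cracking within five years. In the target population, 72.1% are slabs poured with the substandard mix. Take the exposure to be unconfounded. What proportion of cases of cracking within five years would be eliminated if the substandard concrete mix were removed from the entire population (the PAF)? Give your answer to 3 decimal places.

p₁ = P(outcome | exposed) = 54/886 = 0.060948
p₀ = P(outcome | unexposed) = 45/1839 = 0.02447
Overall risk P(Y=1) = π·p₁ + (1−π)·p₀ = 0.721×0.060948 + 0.279×0.02447 = 0.050771.
Under exogeneity, PAF = [P(Y=1) − p₀] / P(Y=1).
PAF = (0.050771 − 0.02447) / 0.050771 ≈ 0.5180

PAF ≈ 0.518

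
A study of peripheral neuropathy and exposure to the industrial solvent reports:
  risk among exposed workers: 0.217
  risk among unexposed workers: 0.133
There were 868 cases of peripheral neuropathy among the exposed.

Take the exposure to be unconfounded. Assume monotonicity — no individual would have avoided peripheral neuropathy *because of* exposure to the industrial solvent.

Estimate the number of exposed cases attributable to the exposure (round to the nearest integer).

Let p₁ = 0.217, p₀ = 0.133.
PN = (p₁ − p₀)/p₁ = (0.217 − 0.133) / 0.217 ≈ 0.38710.
Attributable cases ≈ PN × (exposed cases) = 0.38710 × 868 ≈ 336.00.

about 336 cases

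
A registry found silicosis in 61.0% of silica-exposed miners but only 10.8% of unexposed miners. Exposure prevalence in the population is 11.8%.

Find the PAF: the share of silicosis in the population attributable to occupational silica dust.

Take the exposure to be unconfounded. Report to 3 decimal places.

p₁ = 0.61, p₀ = 0.108.
Overall risk P(Y=1) = π·p₁ + (1−π)·p₀ = 0.118×0.61 + 0.882×0.108 = 0.16724.
Under exogeneity, PAF = [P(Y=1) − p₀] / P(Y=1).
PAF = (0.16724 − 0.108) / 0.16724 ≈ 0.3542

PAF ≈ 0.354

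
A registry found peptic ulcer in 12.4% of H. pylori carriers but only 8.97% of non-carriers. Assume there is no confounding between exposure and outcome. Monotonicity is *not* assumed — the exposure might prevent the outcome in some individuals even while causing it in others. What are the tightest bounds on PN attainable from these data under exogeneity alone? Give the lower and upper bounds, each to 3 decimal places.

p₁ = 0.124, p₀ = 0.0897.
Under exogeneity alone the bounds on PN are max{0,(p₁−p₀)/p₁} ≤ PN ≤ min{1,(1−p₀)/p₁}.
  lower = (p₁ − p₀)/p₁ = 0.0343 / 0.124 ≈ 0.2766
  upper = min{1, (1 − p₀)/p₁} = 0.9103 / 0.124 ≈ 7.3411 → capped at 1

0.277 ≤ PN ≤ 1.000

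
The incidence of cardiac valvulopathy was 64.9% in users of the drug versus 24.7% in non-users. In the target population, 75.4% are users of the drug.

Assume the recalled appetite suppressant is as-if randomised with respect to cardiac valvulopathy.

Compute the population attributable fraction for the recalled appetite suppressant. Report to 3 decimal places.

p₁ = 0.649, p₀ = 0.247.
Overall risk P(Y=1) = π·p₁ + (1−π)·p₀ = 0.754×0.649 + 0.246×0.247 = 0.55011.
Under exogeneity, PAF = [P(Y=1) − p₀] / P(Y=1).
PAF = (0.55011 − 0.247) / 0.55011 ≈ 0.5510

PAF ≈ 0.551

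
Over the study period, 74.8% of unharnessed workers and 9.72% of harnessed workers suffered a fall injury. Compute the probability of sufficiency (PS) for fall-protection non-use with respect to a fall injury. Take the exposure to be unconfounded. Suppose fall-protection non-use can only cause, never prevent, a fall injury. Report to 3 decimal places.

PS ≈ 0.721

p₁ = 0.748, p₀ = 0.0972.
Under exogeneity and monotonicity, PS = (p₁ − p₀) / (1 − p₀).
PS = (0.748 − 0.0972) / (1 − 0.0972) = 0.6508 / 0.9028 ≈ 0.7209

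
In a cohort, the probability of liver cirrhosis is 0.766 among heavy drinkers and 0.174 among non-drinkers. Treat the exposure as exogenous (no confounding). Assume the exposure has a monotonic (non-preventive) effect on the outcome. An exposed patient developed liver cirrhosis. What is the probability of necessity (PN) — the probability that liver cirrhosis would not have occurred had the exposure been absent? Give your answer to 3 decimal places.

PN ≈ 0.773

Let p₁ = 0.766, p₀ = 0.174.
Under exogeneity and monotonicity, PN = (p₁ − p₀) / p₁.
PN = (0.766 − 0.174) / 0.766 = 0.592 / 0.766 ≈ 0.7728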